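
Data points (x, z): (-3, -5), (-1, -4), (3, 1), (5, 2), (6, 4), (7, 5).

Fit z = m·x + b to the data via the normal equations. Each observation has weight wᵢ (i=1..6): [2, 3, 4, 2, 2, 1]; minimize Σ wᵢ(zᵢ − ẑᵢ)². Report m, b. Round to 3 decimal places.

Normal-equation sums: Σwᵢ·x·x = 228, Σwᵢ·x = 32, Σwᵢ·1 = 14.
For AᵀWz: Σwᵢ·x·z = 157, Σwᵢ·z = -1.
Normal equations: [[228, 32]; [32, 14]]·[m, b]ᵀ = [157, -1]ᵀ.
Eliminating b: 14·(row 1) − 32·(row 2) gives 2168·m = 14·157 − 32·(-1) = 2230, so m = 1115/1084.
Then b = ((-1) − 32·(1115/1084))/14 = -1313/542.

m = 1.029, b = -2.423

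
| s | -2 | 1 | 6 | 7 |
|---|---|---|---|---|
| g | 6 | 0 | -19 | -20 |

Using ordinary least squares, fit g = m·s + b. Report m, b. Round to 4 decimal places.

Normal-equation sums: Σs·s = 90, Σs = 12, Σ1 = 4.
And Σs·g = -266, Σg = -33.
Normal equations: [[90, 12]; [12, 4]]·[m, b]ᵀ = [-266, -33]ᵀ.
Eliminating b: 4·(row 1) − 12·(row 2) gives 216·m = 4·(-266) − 12·(-33) = -668, so m = -167/54.
Then b = ((-33) − 12·(-167/54))/4 = 37/36.

m = -3.0926, b = 1.0278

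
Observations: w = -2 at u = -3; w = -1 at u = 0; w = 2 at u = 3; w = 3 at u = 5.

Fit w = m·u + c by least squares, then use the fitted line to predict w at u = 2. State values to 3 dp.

Sums needed: Σu·u = 43, Σu = 5, Σ1 = 4.
Right-hand side: Σu·w = 27, Σw = 2.
Determinant 43·4 − 5² = 147.
m = (27·4 − 5·2)/147 = 2/3; c = (43·2 − 5·27)/147 = -1/3.
At u = 2: ŵ = (2/3)·(2) + (-1/3)·(1) = 1.

ŵ = 1.000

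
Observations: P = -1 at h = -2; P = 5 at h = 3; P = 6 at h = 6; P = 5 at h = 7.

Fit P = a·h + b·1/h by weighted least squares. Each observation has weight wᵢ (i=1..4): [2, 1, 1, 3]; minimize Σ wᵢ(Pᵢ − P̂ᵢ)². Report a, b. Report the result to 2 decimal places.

a = 0.78, b = 0.46

Setting ∂/∂a … = 0 gives: 200·a + 7·b = 160;  7·a + (1235/1764)·b = 122/21.
Determinant 200·(1235/1764) − 7² = 40141/441.
a = (160·(1235/1764) − 7·(122/21))/(40141/441) = 31466/40141; b = (200·(122/21) − 7·160)/(40141/441) = 18480/40141.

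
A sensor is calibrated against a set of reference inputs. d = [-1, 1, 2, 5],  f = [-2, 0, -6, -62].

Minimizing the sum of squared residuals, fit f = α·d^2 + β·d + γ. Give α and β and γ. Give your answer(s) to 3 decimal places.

Sums needed: Σd^2·d^2 = 643, Σd^2·d = 133, Σd^2 = 31, Σd·d = 31, Σd = 7, Σ1 = 4.
Right-hand side: Σd^2·f = -1576, Σd·f = -320, Σf = -70.
Inverting the 3×3 Gram matrix, [α, β, γ]ᵀ = [-17/6, 41/30, 31/15]ᵀ.

α = -2.833, β = 1.367, γ = 2.067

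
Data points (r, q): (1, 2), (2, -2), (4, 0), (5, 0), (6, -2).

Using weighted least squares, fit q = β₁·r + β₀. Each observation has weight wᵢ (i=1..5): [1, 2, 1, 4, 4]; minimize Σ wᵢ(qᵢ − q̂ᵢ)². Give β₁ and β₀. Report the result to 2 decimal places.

β₁ = -0.28, β₀ = 0.41

Forming XᵀWX = [[269, 53]; [53, 12]] and XᵀWq = [-54, -10]ᵀ gives XᵀWX·[β₁, β₀]ᵀ = XᵀWq.
Δ = 269·12 − 53² = 419.
β₁ = ((-54)·12 − 53·(-10))/419 = -118/419; β₀ = (269·(-10) − 53·(-54))/419 = 172/419.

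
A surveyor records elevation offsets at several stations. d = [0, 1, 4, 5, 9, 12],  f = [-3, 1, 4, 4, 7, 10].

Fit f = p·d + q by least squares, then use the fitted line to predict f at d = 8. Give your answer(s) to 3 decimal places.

f̂ = 6.516

Sums needed: Σd·d = 267, Σd = 31, Σ1 = 6.
Moment sums: Σd·f = 220, Σf = 23.
So MᵀM·[p, q]ᵀ = Mᵀf: [[267, 31]; [31, 6]]·[p, q]ᵀ = [220, 23]ᵀ.
Eliminating q: 6·(row 1) − 31·(row 2) gives 641·p = 6·220 − 31·23 = 607, so p = 607/641.
Then q = (23 − 31·(607/641))/6 = -679/641.
At d = 8: f̂ = (607/641)·(8) + (-679/641)·(1) = 4177/641.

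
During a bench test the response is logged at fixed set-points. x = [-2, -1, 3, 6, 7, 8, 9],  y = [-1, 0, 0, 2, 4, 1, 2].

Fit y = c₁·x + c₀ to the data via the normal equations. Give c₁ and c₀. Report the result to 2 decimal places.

c₁ = 0.29, c₀ = -0.11

Compute the Gram sums: Σx·x = 244, Σx = 30, Σ1 = 7.
For Aᵀy: Σx·y = 68, Σy = 8.
Normal equations: [[244, 30]; [30, 7]]·[c₁, c₀]ᵀ = [68, 8]ᵀ.
det = 244·7 − 30² = 808.
c₁ = (68·7 − 30·8)/808 = 59/202; c₀ = (244·8 − 30·68)/808 = -11/101.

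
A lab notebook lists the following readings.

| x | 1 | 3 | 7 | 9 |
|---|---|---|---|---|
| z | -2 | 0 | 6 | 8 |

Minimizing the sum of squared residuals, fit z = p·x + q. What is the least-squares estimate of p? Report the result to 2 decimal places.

p = 1.30

The normal equations are: 140·p + 20·q = 112;  20·p + 4·q = 12.
Δ = 140·4 − 20² = 160.
p = (112·4 − 20·12)/160 = 13/10; q = (140·12 − 20·112)/160 = -7/2.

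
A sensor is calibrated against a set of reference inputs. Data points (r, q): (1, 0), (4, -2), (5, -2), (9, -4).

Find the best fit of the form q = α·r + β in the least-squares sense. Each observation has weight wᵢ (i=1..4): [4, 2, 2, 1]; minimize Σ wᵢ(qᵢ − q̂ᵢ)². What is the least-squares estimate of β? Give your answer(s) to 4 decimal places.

β = 0.4207

Sums needed: Σwᵢ·r·r = 167, Σwᵢ·r = 31, Σwᵢ·1 = 9.
Moment sums: Σwᵢ·r·q = -72, Σwᵢ·q = -12.
MᵀWM·[α, β]ᵀ = MᵀWq becomes [[167, 31]; [31, 9]]·[α, β]ᵀ = [-72, -12]ᵀ.
Δ = 167·9 − 31² = 542.
α = ((-72)·9 − 31·(-12))/542 = -138/271; β = (167·(-12) − 31·(-72))/542 = 114/271.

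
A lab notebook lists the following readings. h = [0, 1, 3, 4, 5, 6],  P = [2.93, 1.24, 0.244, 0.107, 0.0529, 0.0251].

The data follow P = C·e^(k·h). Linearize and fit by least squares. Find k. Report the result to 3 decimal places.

k = -0.795

Let Y = ln P. Fitting Y = k·h + ln C by least squares:
Σh = 19.0000, Σ(h)² = 87.0000, Σln P = -8.9796, Σh·ln P = -49.7624.
Equations: 87.0000·k + 19.0000·ln C = -49.7624;  19.0000·k + 6·ln C = -8.9796.
Slope k = (n·Σh·ln P − Σh·Σln P)/(n·Σ(h)² − (Σh)²) = (6·-49.7624 − 19.0000·-8.9796)/161.0000 = -0.79479; ln C = (Σln P − k·Σh)/n = 1.02023.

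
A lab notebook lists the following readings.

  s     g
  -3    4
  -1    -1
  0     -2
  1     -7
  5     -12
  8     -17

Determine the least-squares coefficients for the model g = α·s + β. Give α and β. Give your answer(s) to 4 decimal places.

The normal system XᵀX·[α, β]ᵀ = Xᵀg is [[100, 10]; [10, 6]]·[α, β]ᵀ = [-214, -35]ᵀ.
det = 100·6 − 10² = 500.
α = ((-214)·6 − 10·(-35))/500 = -467/250; β = (100·(-35) − 10·(-214))/500 = -68/25.

α = -1.8680, β = -2.7200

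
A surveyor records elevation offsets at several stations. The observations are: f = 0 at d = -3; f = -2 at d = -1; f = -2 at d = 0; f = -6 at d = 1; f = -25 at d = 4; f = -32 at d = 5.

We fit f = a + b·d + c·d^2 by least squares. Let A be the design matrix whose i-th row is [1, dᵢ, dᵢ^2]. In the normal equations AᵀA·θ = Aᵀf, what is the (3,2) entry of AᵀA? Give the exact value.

162

Row 3 ↔ basis d^2, column 2 ↔ basis d, so (AᵀA)_{3,2} = Σᵢ (d^2)·(d) = (9)·(-3) + (1)·(-1) + (0)·(0) + (1)·(1) + (16)·(4) + (25)·(5) = 162.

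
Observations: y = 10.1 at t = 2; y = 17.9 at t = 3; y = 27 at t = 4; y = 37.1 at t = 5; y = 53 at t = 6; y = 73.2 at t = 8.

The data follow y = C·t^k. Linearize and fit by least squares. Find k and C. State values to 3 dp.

Linearized form: ln y = k·ln t + ln C. From the 6 transformed points,
Sums: Σln t = 8.6587, Σ(ln t)² = 13.7340, Σln y = 20.3703, Σln t·ln y = 31.1984.
Normal system: [[13.7340, 8.6587]; [8.6587, 6]]·[k, ln C]ᵀ = [31.1984, 20.3703]ᵀ.
Δ = 13.7340·6 − (8.6587)² = 7.4309; k = (31.1984·6 − 8.6587·20.3703)/7.4309 = 1.45475, ln C = (13.7340·20.3703 − 8.6587·31.1984)/7.4309 = 1.29568, so C = exp(1.29568) = 3.65346.

k = 1.455, C = 3.653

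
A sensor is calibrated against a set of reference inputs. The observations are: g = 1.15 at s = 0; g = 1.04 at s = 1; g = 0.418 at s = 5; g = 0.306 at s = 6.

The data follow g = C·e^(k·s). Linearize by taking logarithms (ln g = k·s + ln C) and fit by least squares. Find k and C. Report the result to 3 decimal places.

k = -0.223, C = 1.221

Let Y = ln g. Fitting Y = k·s + ln C by least squares:
Σs = 12.0000, Σ(s)² = 62.0000, Σln g = -1.8775, Σs·ln g = -11.4272.
Equations: 62.0000·k + 12.0000·ln C = -11.4272;  12.0000·k + 4·ln C = -1.8775.
Slope k = (n·Σs·ln g − Σs·Σln g)/(n·Σ(s)² − (Σs)²) = (4·-11.4272 − 12.0000·-1.8775)/104.0000 = -0.22288; ln C = (Σln g − k·Σs)/n = 0.19926, so C = exp(0.19926) = 1.22050.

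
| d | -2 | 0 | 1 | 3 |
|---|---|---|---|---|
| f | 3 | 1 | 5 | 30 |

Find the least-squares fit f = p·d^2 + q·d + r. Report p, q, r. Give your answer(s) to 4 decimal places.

Forming MᵀM = [[98, 20, 14]; [20, 14, 2]; [14, 2, 4]] and Mᵀf = [287, 89, 39]ᵀ gives MᵀM·[p, q, r]ᵀ = Mᵀf.
Inverting the 3×3 Gram matrix, [p, q, r]ᵀ = [9/4, 161/52, 17/52]ᵀ.

p = 2.2500, q = 3.0962, r = 0.3269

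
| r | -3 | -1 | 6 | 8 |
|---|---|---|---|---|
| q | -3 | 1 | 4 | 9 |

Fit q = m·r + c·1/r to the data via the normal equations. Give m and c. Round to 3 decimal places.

From the data, Σr·r = 110, Σr·1/r = 4, Σ1/r·1/r = 665/576.
Right-hand side: Σr·q = 104, Σ1/r·q = 43/24.
Determinant 110·(665/576) − 4² = 31967/288.
m = (104·(665/576) − 4·(43/24))/(31967/288) = 32516/31967; c = (110·(43/24) − 4·104)/(31967/288) = -63048/31967.

m = 1.017, c = -1.972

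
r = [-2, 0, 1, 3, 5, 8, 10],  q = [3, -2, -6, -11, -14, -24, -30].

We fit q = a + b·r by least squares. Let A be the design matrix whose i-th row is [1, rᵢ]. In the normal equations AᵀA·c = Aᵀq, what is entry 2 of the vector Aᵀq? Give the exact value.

Entry 2 ↔ basis r, so (Aᵀq)_{2} = Σᵢ (r)·qᵢ = (-2)·(3) + (0)·(-2) + (1)·(-6) + (3)·(-11) + (5)·(-14) + (8)·(-24) + (10)·(-30) = -607.

-607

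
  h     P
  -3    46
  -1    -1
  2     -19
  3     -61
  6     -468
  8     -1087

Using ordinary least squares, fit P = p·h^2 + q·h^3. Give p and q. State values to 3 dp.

The normal equations are: 5571·p + 40575·q = -86628;  40575·p + 310323·q = -660672.
Eliminating q: 310323·(row 1) − 40575·(row 2) gives 82478808·p = 310323·(-86628) − 40575·(-660672) = -75894444, so p = -2108179/2291078.
Then q = ((-660672) − 40575·(-2108179/2291078))/310323 = -4602017/2291078.

p = -0.920, q = -2.009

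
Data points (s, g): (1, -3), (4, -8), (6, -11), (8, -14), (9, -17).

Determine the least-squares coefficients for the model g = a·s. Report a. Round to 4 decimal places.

Forming XᵀX = [[198]] and Xᵀg = [-366]ᵀ gives XᵀX·[a]ᵀ = Xᵀg.
a = (-366)/198 = -1.84848.

a = -1.8485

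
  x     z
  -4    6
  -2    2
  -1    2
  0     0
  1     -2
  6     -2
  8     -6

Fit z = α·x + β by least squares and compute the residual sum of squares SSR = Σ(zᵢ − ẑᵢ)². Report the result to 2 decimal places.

The normal equations are: 122·α + 8·β = -92;  8·α + 7·β = 0.
(Σx·x = 122, Σx = 8, Σ1 = 7, Σx·z = -92, Σz = 0.)
Eliminating β: 7·(row 1) − 8·(row 2) gives 790·α = 7·(-92) − 8·0 = -644, so α = -322/395.
Then β = (0 − 8·(-322/395))/7 = 368/395.
Residuals: 714/395, -222/395, 20/79, -368/395, -836/395, 774/395, -162/395; SSR = 5136/395.

SSR = 13.00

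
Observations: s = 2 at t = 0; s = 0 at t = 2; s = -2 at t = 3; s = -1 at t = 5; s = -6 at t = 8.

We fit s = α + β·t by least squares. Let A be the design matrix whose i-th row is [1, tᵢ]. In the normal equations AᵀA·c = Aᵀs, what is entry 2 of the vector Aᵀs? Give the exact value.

-59

Entry 2 ↔ basis t, so (Aᵀs)_{2} = Σᵢ (t)·sᵢ = (0)·(2) + (2)·(0) + (3)·(-2) + (5)·(-1) + (8)·(-6) = -59.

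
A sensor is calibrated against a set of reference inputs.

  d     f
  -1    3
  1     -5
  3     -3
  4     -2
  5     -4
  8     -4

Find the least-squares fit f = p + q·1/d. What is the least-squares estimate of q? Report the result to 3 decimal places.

Compute the Gram sums: Σ1 = 6, Σ1/d = 109/120, Σ1/d·1/d = 32101/14400.
And Σf = -15, Σ1/d·f = -54/5.
MᵀM·[p, q]ᵀ = Mᵀf becomes [[6, 109/120]; [109/120, 32101/14400]]·[p, q]ᵀ = [-15, -54/5]ᵀ.
det = 6·(32101/14400) − (109/120)² = 7229/576.
p = ((-15)·(32101/14400) − (109/120)·(-54/5))/(7229/576) = -340251/180725; q = (6·(-54/5) − (109/120)·(-15))/(7229/576) = -147384/36145.

q = -4.078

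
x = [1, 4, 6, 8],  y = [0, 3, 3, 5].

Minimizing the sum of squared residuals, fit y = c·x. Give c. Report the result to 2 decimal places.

c = 0.60

Sums needed: Σx·x = 117.
Moment sums: Σx·y = 70.
So AᵀA·[c]ᵀ = Aᵀy: [[117]]·[c]ᵀ = [70]ᵀ.
Hence c = 70 / 117 ≈ 0.598291.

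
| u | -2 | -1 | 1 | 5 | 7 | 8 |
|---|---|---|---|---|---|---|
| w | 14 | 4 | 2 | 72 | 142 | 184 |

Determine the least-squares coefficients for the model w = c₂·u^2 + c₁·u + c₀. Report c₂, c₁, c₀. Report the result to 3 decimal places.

c₂ = 2.955, c₁ = -0.596, c₀ = 0.537

Forming XᵀX = [[7140, 972, 144]; [972, 144, 18]; [144, 18, 6]] and Xᵀw = [20596, 2796, 418]ᵀ gives XᵀX·[c₂, c₁, c₀]ᵀ = Xᵀw.
Inverting the 3×3 Gram matrix, [c₂, c₁, c₀]ᵀ = [328/111, -331/555, 298/555]ᵀ.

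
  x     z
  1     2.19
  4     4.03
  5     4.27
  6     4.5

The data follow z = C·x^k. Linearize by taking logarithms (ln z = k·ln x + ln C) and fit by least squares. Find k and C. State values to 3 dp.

Linearized form: ln z = k·ln x + ln C. From the 4 transformed points,
Sums: Σln x = 4.7875, Σ(ln x)² = 7.7225, Σln z = 5.1334, Σln x·ln z = 6.9634.
Normal system: [[7.7225, 4.7875]; [4.7875, 4]]·[k, ln C]ᵀ = [6.9634, 5.1334]ᵀ.
Solving (det = 7.9699): k = 0.41125, ln C = 0.79112, so C = exp(0.79112) = 2.20587.

k = 0.411, C = 2.206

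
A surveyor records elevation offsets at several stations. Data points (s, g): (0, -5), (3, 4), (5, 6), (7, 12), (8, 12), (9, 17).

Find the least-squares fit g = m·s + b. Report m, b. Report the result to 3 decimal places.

With design matrix M, MᵀM = [[228, 32]; [32, 6]] and Mᵀg = [375, 46]ᵀ.
det = 228·6 − 32² = 344.
m = (375·6 − 32·46)/344 = 389/172; b = (228·46 − 32·375)/344 = -189/43.

m = 2.262, b = -4.395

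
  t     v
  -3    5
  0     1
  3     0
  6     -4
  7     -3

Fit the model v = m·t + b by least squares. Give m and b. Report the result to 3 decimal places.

The normal system XᵀX·[m, b]ᵀ = Xᵀv is [[103, 13]; [13, 5]]·[m, b]ᵀ = [-60, -1]ᵀ.
Δ = 103·5 − 13² = 346.
m = ((-60)·5 − 13·(-1))/346 = -287/346; b = (103·(-1) − 13·(-60))/346 = 677/346.

m = -0.829, b = 1.957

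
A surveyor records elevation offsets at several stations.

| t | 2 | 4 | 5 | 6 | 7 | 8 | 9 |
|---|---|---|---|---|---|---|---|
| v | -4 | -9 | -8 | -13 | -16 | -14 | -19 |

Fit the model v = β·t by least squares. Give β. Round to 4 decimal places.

β = -2.0255

The normal system XᵀX·[β]ᵀ = Xᵀv is [[275]]·[β]ᵀ = [-557]ᵀ.
Hence β = -557 / 275 ≈ -2.02545.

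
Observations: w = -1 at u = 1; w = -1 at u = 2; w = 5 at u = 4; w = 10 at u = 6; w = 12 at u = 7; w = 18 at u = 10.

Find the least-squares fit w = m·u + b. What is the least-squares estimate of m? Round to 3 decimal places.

m = 2.250

XᵀX·[m, b]ᵀ = Xᵀw reads: 206·m + 30·b = 341;  30·m + 6·b = 43.
Eliminating b: 6·(row 1) − 30·(row 2) gives 336·m = 6·341 − 30·43 = 756, so m = 9/4.
Then b = (43 − 30·(9/4))/6 = -49/12.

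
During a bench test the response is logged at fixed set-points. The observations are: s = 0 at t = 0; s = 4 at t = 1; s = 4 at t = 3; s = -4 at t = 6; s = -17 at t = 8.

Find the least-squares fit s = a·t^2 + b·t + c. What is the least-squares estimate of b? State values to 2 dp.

b = 3.47

The normal equations are: 5474·a + 756·b + 110·c = -1192;  756·a + 110·b + 18·c = -144;  110·a + 18·b + 5·c = -13.
(Σt^2·t^2 = 5474, Σt^2·t = 756, Σt^2 = 110, Σt·t = 110, Σt = 18, Σ1 = 5, Σt^2·s = -1192, Σt·s = -144, Σs = -13.)
Inverting the 3×3 Gram matrix, [a, b, c]ᵀ = [-2483/3517, 12213/3517, 1515/3517]ᵀ.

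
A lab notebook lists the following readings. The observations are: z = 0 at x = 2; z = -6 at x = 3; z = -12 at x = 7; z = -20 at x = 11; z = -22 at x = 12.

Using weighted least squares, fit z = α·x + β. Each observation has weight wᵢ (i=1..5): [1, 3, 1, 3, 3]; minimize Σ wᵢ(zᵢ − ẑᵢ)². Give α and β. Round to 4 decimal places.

Entries of MᵀWM: Σwᵢ·x·x = 875, Σwᵢ·x = 87, Σwᵢ·1 = 11.
Moment sums: Σwᵢ·x·z = -1590, Σwᵢ·z = -156.
So MᵀWM·[α, β]ᵀ = MᵀWz: [[875, 87]; [87, 11]]·[α, β]ᵀ = [-1590, -156]ᵀ.
Eliminating β: 11·(row 1) − 87·(row 2) gives 2056·α = 11·(-1590) − 87·(-156) = -3918, so α = -1959/1028.
Then β = ((-156) − 87·(-1959/1028))/11 = 915/1028.

α = -1.9056, β = 0.8901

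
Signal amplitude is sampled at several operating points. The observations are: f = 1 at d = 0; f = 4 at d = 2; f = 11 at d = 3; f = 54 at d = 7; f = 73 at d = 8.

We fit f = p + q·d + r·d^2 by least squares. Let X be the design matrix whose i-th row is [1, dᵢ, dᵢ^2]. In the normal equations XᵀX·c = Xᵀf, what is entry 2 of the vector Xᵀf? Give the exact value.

Entry 2 ↔ basis d, so (Xᵀf)_{2} = Σᵢ (d)·fᵢ = (0)·(1) + (2)·(4) + (3)·(11) + (7)·(54) + (8)·(73) = 1003.

1003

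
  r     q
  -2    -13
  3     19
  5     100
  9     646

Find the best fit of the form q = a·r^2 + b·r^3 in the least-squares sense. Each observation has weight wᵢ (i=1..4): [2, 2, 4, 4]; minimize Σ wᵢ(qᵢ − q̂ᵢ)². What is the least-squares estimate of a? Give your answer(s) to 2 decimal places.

Normal-equation sums: Σwᵢ·r^2·r^2 = 28938, Σwᵢ·r^2·r^3 = 249118, Σwᵢ·r^3·r^3 = 2189850.
Right-hand side: Σwᵢ·r^2·q = 219542, Σwᵢ·r^3·q = 1934970.
MᵀWM·[a, b]ᵀ = MᵀWq becomes [[28938, 249118]; [249118, 2189850]]·[a, b]ᵀ = [219542, 1934970]ᵀ.
Eliminating b: 2189850·(row 1) − 249118·(row 2) gives 1310101376·a = 2189850·219542 − 249118·1934970 = -1271807760, so a = -79487985/81881336.
Then b = (1934970 − 249118·(-79487985/81881336))/2189850 = 81393619/81881336.

a = -0.97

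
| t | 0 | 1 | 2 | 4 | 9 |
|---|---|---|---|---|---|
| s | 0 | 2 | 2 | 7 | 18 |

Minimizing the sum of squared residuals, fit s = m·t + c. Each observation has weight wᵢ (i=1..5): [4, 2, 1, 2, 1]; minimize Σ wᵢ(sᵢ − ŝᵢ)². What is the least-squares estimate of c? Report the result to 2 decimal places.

Sums needed: Σwᵢ·t·t = 119, Σwᵢ·t = 21, Σwᵢ·1 = 10.
Right-hand side: Σwᵢ·t·s = 226, Σwᵢ·s = 38.
Normal equations: [[119, 21]; [21, 10]]·[m, c]ᵀ = [226, 38]ᵀ.
Δ = 119·10 − 21² = 749.
m = (226·10 − 21·38)/749 = 1462/749; c = (119·38 − 21·226)/749 = -32/107.

c = -0.30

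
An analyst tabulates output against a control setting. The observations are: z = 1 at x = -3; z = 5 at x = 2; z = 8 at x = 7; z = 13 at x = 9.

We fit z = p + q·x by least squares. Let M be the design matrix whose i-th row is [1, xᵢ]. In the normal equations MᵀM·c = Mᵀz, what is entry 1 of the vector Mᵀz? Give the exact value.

Entry 1 ↔ basis 1, so (Mᵀz)_{1} = Σᵢ zᵢ = (1)·(1) + (1)·(5) + (1)·(8) + (1)·(13) = 27.

27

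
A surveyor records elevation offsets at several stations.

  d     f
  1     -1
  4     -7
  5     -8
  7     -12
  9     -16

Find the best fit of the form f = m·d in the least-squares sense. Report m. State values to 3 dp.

The normal system AᵀA·[m]ᵀ = Aᵀf is [[172]]·[m]ᵀ = [-297]ᵀ.
Hence m = -297 / 172 ≈ -1.72674.

m = -1.727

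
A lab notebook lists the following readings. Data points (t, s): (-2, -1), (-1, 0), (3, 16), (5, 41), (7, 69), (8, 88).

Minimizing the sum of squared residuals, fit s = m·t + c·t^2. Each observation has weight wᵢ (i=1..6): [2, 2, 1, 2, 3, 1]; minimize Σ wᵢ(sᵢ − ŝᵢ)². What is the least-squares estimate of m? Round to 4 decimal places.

m = 2.5711

Forming XᵀWX = [[280, 1800]; [1800, 12664]] and XᵀWs = [2615, 17961]ᵀ gives XᵀWX·[m, c]ᵀ = XᵀWs.
det = 280·12664 − 1800² = 305920.
m = (2615·12664 − 1800·17961)/305920 = 1229/478; c = (280·17961 − 1800·2615)/305920 = 2013/1912.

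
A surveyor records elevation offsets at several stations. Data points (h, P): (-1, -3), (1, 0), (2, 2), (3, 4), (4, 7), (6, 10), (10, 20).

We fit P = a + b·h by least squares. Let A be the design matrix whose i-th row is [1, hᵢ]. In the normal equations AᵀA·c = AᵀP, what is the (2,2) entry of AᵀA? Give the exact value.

167

Row 2 ↔ basis h, column 2 ↔ basis h, so (AᵀA)_{2,2} = Σᵢ (h)·(h) = (-1)·(-1) + (1)·(1) + (2)·(2) + (3)·(3) + (4)·(4) + (6)·(6) + (10)·(10) = 167.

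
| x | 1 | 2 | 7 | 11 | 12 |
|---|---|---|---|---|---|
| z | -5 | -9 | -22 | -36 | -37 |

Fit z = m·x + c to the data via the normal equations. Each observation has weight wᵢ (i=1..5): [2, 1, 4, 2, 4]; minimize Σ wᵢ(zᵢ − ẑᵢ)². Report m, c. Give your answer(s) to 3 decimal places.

The normal system AᵀWA·[m, c]ᵀ = AᵀWz is [[1020, 102]; [102, 13]]·[m, c]ᵀ = [-3212, -327]ᵀ.
Determinant 1020·13 − 102² = 2856.
m = ((-3212)·13 − 102·(-327))/2856 = -4201/1428; c = (1020·(-327) − 102·(-3212))/2856 = -29/14.

m = -2.942, c = -2.071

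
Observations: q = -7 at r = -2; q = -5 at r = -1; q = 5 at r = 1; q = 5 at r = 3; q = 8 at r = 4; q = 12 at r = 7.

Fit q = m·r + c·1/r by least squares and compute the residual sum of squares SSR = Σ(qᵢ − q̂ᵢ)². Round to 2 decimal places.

SSR = 5.28

The normal system AᵀA·[m, c]ᵀ = Aᵀq is [[80, 6]; [6, 17245/7056]]·[m, c]ᵀ = [155, 793/42]ᵀ.
det = 80·(17245/7056) − 6² = 70349/441.
m = (155·(17245/7056) − 6·(793/42))/(70349/441) = 1873631/1125584; c = (80·(793/42) − 6·155)/(70349/441) = 255990/70349.
Residuals: -1041953/562792, 341551/1125584, -341551/1125584, -1358253/1125584, 121547/281396, -193529/1125584; SSR = 5947723/1125584.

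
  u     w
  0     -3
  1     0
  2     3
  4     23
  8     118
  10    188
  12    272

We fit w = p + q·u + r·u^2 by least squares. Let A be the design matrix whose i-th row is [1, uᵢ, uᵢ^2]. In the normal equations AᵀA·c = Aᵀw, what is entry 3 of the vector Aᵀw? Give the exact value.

Entry 3 ↔ basis u^2, so (Aᵀw)_{3} = Σᵢ (u^2)·wᵢ = (0)·(-3) + (1)·(0) + (4)·(3) + (16)·(23) + (64)·(118) + (100)·(188) + (144)·(272) = 65900.

65900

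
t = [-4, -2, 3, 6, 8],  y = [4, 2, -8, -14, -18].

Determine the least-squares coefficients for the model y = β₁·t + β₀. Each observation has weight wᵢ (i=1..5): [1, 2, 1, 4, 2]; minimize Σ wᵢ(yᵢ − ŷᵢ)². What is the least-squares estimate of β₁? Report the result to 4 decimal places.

Sums needed: Σwᵢ·t·t = 305, Σwᵢ·t = 35, Σwᵢ·1 = 10.
Right-hand side: Σwᵢ·t·y = -672, Σwᵢ·y = -92.
Eliminating β₀: 10·(row 1) − 35·(row 2) gives 1825·β₁ = 10·(-672) − 35·(-92) = -3500, so β₁ = -140/73.
Then β₀ = ((-92) − 35·(-140/73))/10 = -908/365.

β₁ = -1.9178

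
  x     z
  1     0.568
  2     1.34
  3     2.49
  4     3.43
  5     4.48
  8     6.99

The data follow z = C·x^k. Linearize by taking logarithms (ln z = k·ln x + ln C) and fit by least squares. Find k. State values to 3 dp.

k = 1.234

Taking logs, ln z = k·ln x + ln C, so regress ln z on ln x.
XᵀX = [[10.5236, 6.8669]; [6.8669, 6]], rhs = [9.3708, 5.3160]ᵀ  (here Σln x = 6.8669, Σ(ln x)² = 10.5236, Σln z = 5.3160, Σln x·ln z = 9.3708).
Slope k = (n·Σln x·ln z − Σln x·Σln z)/(n·Σ(ln x)² − (Σln x)²) = (6·9.3708 − 6.8669·5.3160)/15.9867 = 1.23354; ln C = (Σln z − k·Σln x)/n = -0.52577.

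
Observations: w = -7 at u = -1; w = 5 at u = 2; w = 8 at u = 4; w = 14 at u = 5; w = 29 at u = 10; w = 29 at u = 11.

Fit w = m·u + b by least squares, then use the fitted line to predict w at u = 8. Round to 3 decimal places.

ŵ = 21.619

Setting ∂/∂m … = 0 gives: 267·m + 31·b = 728;  31·m + 6·b = 78.
(Σu·u = 267, Σu = 31, Σ1 = 6, Σu·w = 728, Σw = 78.)
Δ = 267·6 − 31² = 641.
m = (728·6 − 31·78)/641 = 1950/641; b = (267·78 − 31·728)/641 = -1742/641.
At u = 8: ŵ = (1950/641)·(8) + (-1742/641)·(1) = 13858/641.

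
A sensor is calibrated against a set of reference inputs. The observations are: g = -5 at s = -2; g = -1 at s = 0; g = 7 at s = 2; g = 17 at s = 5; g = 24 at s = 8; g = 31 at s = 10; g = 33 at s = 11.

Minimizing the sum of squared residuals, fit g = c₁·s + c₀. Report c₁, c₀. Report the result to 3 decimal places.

c₁ = 3.004, c₀ = 0.553

Forming AᵀA = [[318, 34]; [34, 7]] and Aᵀg = [974, 106]ᵀ gives AᵀA·[c₁, c₀]ᵀ = Aᵀg.
det = 318·7 − 34² = 1070.
c₁ = (974·7 − 34·106)/1070 = 1607/535; c₀ = (318·106 − 34·974)/1070 = 296/535.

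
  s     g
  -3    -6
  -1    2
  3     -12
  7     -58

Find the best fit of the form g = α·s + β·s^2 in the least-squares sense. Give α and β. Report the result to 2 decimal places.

α = -1.14, β = -1.02

XᵀX·[α, β]ᵀ = Xᵀg reads: 68·α + 342·β = -426;  342·α + 2564·β = -3002.
(Σs·s = 68, Σs·s^2 = 342, Σs^2·s^2 = 2564, Σs·g = -426, Σs^2·g = -3002.)
Eliminating β: 2564·(row 1) − 342·(row 2) gives 57388·α = 2564·(-426) − 342·(-3002) = -65580, so α = -16395/14347.
Then β = ((-3002) − 342·(-16395/14347))/2564 = -14611/14347.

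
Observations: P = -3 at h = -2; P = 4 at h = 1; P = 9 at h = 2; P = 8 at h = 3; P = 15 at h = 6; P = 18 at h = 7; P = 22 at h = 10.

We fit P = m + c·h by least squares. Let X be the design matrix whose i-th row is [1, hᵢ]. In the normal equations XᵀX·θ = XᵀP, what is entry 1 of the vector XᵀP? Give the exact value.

Entry 1 ↔ basis 1, so (XᵀP)_{1} = Σᵢ Pᵢ = (1)·(-3) + (1)·(4) + (1)·(9) + (1)·(8) + (1)·(15) + (1)·(18) + (1)·(22) = 73.

73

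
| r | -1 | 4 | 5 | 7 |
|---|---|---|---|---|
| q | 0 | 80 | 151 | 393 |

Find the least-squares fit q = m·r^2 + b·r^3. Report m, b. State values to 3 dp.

m = 1.030, b = 0.999

Entries of AᵀA: Σr^2·r^2 = 3283, Σr^2·r^3 = 20955, Σr^3·r^3 = 137371.
And Σr^2·q = 24312, Σr^3·q = 158794.
Δ = 3283·137371 − 20955² = 11876968.
m = (24312·137371 − 20955·158794)/11876968 = 6117741/5938484; b = (3283·158794 − 20955·24312)/11876968 = 5931371/5938484.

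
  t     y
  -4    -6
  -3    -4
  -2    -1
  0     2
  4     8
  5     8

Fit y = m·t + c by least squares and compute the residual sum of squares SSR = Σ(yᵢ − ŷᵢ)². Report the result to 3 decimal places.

SSR = 3.976

Sums needed: Σt·t = 70, Σt = 0, Σ1 = 6.
And Σt·y = 110, Σy = 7.
So XᵀX·[m, c]ᵀ = Xᵀy: [[70, 0]; [0, 6]]·[m, c]ᵀ = [110, 7]ᵀ.
Determinant 70·6 − 0² = 420.
m = (110·6 − 0·7)/420 = 11/7; c = (70·7 − 0·110)/420 = 7/6.
Residuals: -37/42, -19/42, 41/42, 5/6, 23/42, -43/42; SSR = 167/42.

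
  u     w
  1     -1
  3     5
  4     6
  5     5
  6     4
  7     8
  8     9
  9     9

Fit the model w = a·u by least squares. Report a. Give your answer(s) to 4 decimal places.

From the data, Σu·u = 281.
For Aᵀw: Σu·w = 296.
So AᵀA·[a]ᵀ = Aᵀw: [[281]]·[a]ᵀ = [296]ᵀ.
Hence a = 296 / 281 ≈ 1.05338.

a = 1.0534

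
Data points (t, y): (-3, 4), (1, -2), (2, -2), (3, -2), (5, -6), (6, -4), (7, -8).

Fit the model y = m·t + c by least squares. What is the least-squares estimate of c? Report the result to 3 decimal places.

MᵀM·[m, c]ᵀ = Mᵀy reads: 133·m + 21·c = -134;  21·m + 7·c = -20.
(Σt·t = 133, Σt = 21, Σ1 = 7, Σt·y = -134, Σy = -20.)
Δ = 133·7 − 21² = 490.
m = ((-134)·7 − 21·(-20))/490 = -37/35; c = (133·(-20) − 21·(-134))/490 = 11/35.

c = 0.314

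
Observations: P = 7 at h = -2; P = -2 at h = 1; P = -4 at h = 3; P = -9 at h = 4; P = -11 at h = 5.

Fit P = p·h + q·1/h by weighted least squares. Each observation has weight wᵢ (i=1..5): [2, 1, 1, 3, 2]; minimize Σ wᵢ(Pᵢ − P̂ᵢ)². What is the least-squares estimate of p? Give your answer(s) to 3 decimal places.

Entries of XᵀWX: Σwᵢ·h·h = 116, Σwᵢ·h·1/h = 9, Σwᵢ·1/h·1/h = 6763/3600.
And Σwᵢ·h·P = -260, Σwᵢ·1/h·P = -1289/60.
Normal equations: [[116, 9]; [9, 6763/3600]]·[p, q]ᵀ = [-260, -1289/60]ᵀ.
Determinant 116·(6763/3600) − 9² = 123227/900.
p = ((-260)·(6763/3600) − 9·(-1289/60))/(123227/900) = -265580/123227; q = (116·(-1289/60) − 9·(-260))/(123227/900) = -136860/123227.

p = -2.155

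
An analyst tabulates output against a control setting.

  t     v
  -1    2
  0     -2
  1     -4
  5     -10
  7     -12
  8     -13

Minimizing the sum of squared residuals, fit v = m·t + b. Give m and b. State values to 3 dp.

m = -1.555, b = -1.318

Normal-equation sums: Σt·t = 140, Σt = 20, Σ1 = 6.
And Σt·v = -244, Σv = -39.
So AᵀA·[m, b]ᵀ = Aᵀv: [[140, 20]; [20, 6]]·[m, b]ᵀ = [-244, -39]ᵀ.
Δ = 140·6 − 20² = 440.
m = ((-244)·6 − 20·(-39))/440 = -171/110; b = (140·(-39) − 20·(-244))/440 = -29/22.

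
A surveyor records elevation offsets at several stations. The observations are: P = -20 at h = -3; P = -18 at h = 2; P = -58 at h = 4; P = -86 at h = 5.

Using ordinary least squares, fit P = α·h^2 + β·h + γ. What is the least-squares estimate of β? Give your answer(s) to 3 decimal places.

From the data, Σh^2·h^2 = 978, Σh^2·h = 170, Σh^2 = 54, Σh·h = 54, Σh = 8, Σ1 = 4.
For AᵀP: Σh^2·P = -3330, Σh·P = -638, ΣP = -182.
Normal equations: [[978, 170, 54]; [170, 54, 8]; [54, 8, 4]]·[α, β, γ]ᵀ = [-3330, -638, -182]ᵀ.
Row-reducing yields α = -8093/2809, β = -7050/2809, γ = -4454/2809.

β = -2.510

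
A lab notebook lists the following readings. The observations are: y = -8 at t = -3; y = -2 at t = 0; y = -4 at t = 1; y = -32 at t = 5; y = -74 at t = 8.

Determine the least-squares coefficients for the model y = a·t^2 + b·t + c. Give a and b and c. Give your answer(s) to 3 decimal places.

a = -1.000, b = -1.000, c = -2.000

Forming MᵀM = [[4803, 611, 99]; [611, 99, 11]; [99, 11, 5]] and Mᵀy = [-5612, -732, -120]ᵀ gives MᵀM·[a, b, c]ᵀ = Mᵀy.
Solving the 3×3 system (Gaussian elimination) gives a = -1, b = -1, c = -2.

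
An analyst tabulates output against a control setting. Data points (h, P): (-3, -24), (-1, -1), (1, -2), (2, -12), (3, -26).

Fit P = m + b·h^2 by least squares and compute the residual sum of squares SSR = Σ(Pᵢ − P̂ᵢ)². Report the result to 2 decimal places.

SSR = 4.75

Forming XᵀX = [[5, 24]; [24, 180]] and XᵀP = [-65, -501]ᵀ gives XᵀX·[m, b]ᵀ = XᵀP.
Δ = 5·180 − 24² = 324.
m = ((-65)·180 − 24·(-501))/324 = 1; b = (5·(-501) − 24·(-65))/324 = -35/12.
Residuals: 5/4, 11/12, -1/12, -4/3, -3/4; SSR = 19/4.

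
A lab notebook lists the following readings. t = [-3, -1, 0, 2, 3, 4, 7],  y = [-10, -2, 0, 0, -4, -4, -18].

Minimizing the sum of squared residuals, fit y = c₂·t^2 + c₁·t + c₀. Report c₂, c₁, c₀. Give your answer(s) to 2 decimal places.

c₂ = -0.53, c₁ = 1.24, c₀ = -0.85

XᵀX·[c₂, c₁, c₀]ᵀ = Xᵀy reads: 2836·c₂ + 414·c₁ + 88·c₀ = -1074;  414·c₂ + 88·c₁ + 12·c₀ = -122;  88·c₂ + 12·c₁ + 7·c₀ = -38.
(Σt^2·t^2 = 2836, Σt^2·t = 414, Σt^2 = 88, Σt·t = 88, Σt = 12, Σ1 = 7, Σt^2·y = -1074, Σt·y = -122, Σy = -38.)
Inverting the 3×3 Gram matrix, [c₂, c₁, c₀]ᵀ = [-44179/82929, 34161/27643, -70478/82929]ᵀ.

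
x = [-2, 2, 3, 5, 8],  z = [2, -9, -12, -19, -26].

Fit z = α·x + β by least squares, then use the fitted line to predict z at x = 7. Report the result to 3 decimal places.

The normal system AᵀA·[α, β]ᵀ = Aᵀz is [[106, 16]; [16, 5]]·[α, β]ᵀ = [-361, -64]ᵀ.
Eliminating β: 5·(row 1) − 16·(row 2) gives 274·α = 5·(-361) − 16·(-64) = -781, so α = -781/274.
Then β = ((-64) − 16·(-781/274))/5 = -504/137.
At x = 7: ẑ = (-781/274)·(7) + (-504/137)·(1) = -6475/274.

ẑ = -23.631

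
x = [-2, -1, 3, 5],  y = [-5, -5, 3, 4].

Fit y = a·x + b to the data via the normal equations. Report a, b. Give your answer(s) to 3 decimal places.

Sums needed: Σx·x = 39, Σx = 5, Σ1 = 4.
Right-hand side: Σx·y = 44, Σy = -3.
MᵀM·[a, b]ᵀ = Mᵀy becomes [[39, 5]; [5, 4]]·[a, b]ᵀ = [44, -3]ᵀ.
Δ = 39·4 − 5² = 131.
a = (44·4 − 5·(-3))/131 = 191/131; b = (39·(-3) − 5·44)/131 = -337/131.

a = 1.458, b = -2.573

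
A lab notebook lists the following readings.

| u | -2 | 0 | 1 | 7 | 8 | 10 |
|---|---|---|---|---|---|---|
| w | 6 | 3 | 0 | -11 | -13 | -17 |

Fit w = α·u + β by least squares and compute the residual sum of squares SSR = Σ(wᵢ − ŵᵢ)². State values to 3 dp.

Setting ∂/∂α … = 0 gives: 218·α + 24·β = -363;  24·α + 6·β = -32.
(Σu·u = 218, Σu = 24, Σ1 = 6, Σu·w = -363, Σw = -32.)
det = 218·6 − 24² = 732.
α = ((-363)·6 − 24·(-32))/732 = -235/122; β = (218·(-32) − 24·(-363))/732 = 434/183.
Residuals: -41/183, 115/183, -163/366, 41/366, 7/183, -20/183; SSR = 245/366.

SSR = 0.669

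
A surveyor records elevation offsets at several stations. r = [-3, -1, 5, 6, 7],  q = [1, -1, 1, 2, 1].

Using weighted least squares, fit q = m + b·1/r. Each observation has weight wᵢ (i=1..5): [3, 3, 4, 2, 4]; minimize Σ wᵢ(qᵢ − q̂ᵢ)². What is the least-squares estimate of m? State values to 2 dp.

Forming XᵀWX = [[16, -241/105]; [-241/105, 80053/22050]] and XᵀWq = [12, 424/105]ᵀ gives XᵀWX·[m, b]ᵀ = XᵀWq.
Δ = 16·(80053/22050) − (-241/105)² = 582343/11025.
m = (12·(80053/22050) − (-241/105)·(424/105))/(582343/11025) = 582502/582343; b = (16·(424/105) − (-241/105)·12)/(582343/11025) = 1015980/582343.

m = 1.00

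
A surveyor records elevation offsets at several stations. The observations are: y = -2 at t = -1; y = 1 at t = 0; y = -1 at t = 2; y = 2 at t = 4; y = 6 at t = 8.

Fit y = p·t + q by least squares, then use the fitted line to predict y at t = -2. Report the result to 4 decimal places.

ŷ = -2.4297

The normal system XᵀX·[p, q]ᵀ = Xᵀy is [[85, 13]; [13, 5]]·[p, q]ᵀ = [56, 6]ᵀ.
det = 85·5 − 13² = 256.
p = (56·5 − 13·6)/256 = 101/128; q = (85·6 − 13·56)/256 = -109/128.
At t = -2: ŷ = (101/128)·(-2) + (-109/128)·(1) = -311/128.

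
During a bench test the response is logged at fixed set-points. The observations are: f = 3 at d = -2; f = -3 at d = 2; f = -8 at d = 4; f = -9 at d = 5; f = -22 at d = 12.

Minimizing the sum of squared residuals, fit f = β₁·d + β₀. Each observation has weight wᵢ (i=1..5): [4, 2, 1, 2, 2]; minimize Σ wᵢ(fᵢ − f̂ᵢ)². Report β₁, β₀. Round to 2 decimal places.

With design matrix A, AᵀWA = [[378, 34]; [34, 11]] and AᵀWf = [-686, -64]ᵀ.
det = 378·11 − 34² = 3002.
β₁ = ((-686)·11 − 34·(-64))/3002 = -2685/1501; β₀ = (378·(-64) − 34·(-686))/3002 = -434/1501.

β₁ = -1.79, β₀ = -0.29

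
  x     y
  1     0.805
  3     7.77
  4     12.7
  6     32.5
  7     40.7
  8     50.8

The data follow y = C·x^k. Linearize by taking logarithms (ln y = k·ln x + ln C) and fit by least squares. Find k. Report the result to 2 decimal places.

Let Y = ln y. Fitting Y = k·ln x + ln C by least squares:
Over the data: Σln x = 8.3020, Σ(ln x)² = 14.4498, Σln y = 15.4903, Σln x·ln y = 27.3932.
Normal system: [[14.4498, 8.3020]; [8.3020, 6]]·[k, ln C]ᵀ = [27.3932, 15.4903]ᵀ.
Δ = 14.4498·6 − (8.3020)² = 17.7753; k = (27.3932·6 − 8.3020·15.4903)/17.7753 = 2.01169, ln C = (14.4498·15.4903 − 8.3020·27.3932)/17.7753 = -0.20179.

k = 2.01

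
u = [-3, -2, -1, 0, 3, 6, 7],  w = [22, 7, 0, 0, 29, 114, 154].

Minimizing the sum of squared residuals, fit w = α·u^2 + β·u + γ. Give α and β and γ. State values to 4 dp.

α = 2.9772, β = 1.3355, γ = -1.2706

Normal-equation sums: Σu^2·u^2 = 3876, Σu^2·u = 550, Σu^2 = 108, Σu·u = 108, Σu = 10, Σ1 = 7.
Moment sums: Σu^2·w = 12137, Σu·w = 1769, Σw = 326.
So XᵀX·[α, β, γ]ᵀ = Xᵀw: [[3876, 550, 108]; [550, 108, 10]; [108, 10, 7]]·[α, β, γ]ᵀ = [12137, 1769, 326]ᵀ.
Solving the 3×3 system (Gaussian elimination) gives α = 526139/176722, β = 236021/176722, γ = -112275/88361.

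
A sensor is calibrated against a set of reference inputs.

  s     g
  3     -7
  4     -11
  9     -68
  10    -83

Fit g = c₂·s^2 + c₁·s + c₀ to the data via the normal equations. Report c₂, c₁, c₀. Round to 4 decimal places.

c₂ = -0.9167, c₁ = 0.8761, c₀ = -0.7365

With design matrix M, MᵀM = [[16898, 1820, 206]; [1820, 206, 26]; [206, 26, 4]] and Mᵀg = [-14047, -1507, -169]ᵀ.
Row-reducing yields c₂ = -11/12, c₁ = 389/444, c₀ = -109/148.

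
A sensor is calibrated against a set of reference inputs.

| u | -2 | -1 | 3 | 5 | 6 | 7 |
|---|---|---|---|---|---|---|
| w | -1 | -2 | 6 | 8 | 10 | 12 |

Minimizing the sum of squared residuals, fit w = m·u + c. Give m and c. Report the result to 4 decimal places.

Entries of MᵀM: Σu·u = 124, Σu = 18, Σ1 = 6.
And Σu·w = 206, Σw = 33.
MᵀM·[m, c]ᵀ = Mᵀw becomes [[124, 18]; [18, 6]]·[m, c]ᵀ = [206, 33]ᵀ.
Eliminating c: 6·(row 1) − 18·(row 2) gives 420·m = 6·206 − 18·33 = 642, so m = 107/70.
Then c = (33 − 18·(107/70))/6 = 32/35.

m = 1.5286, c = 0.9143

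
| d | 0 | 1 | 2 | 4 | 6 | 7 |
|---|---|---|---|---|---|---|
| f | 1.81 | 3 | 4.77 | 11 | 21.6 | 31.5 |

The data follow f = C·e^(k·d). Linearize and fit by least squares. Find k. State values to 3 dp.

Linearized form: ln f = k·d + ln C. From the 6 transformed points,
AᵀA = [[106.0000, 20.0000]; [20.0000, 6]], rhs = [56.4010, 12.1749]ᵀ  (here Σd = 20.0000, Σ(d)² = 106.0000, Σln f = 12.1749, Σd·ln f = 56.4010).
Slope k = (n·Σd·ln f − Σd·Σln f)/(n·Σ(d)² − (Σd)²) = (6·56.4010 − 20.0000·12.1749)/236.0000 = 0.40215; ln C = (Σln f − k·Σd)/n = 0.68863.

k = 0.402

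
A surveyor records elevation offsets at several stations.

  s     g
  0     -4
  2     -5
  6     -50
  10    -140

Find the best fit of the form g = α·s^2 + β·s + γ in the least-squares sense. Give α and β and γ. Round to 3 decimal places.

α = -1.517, β = 1.464, γ = -3.256

AᵀA·[α, β, γ]ᵀ = Aᵀg reads: 11312·α + 1224·β + 140·γ = -15820;  1224·α + 140·β + 18·γ = -1710;  140·α + 18·β + 4·γ = -199.
(Σs^2·s^2 = 11312, Σs^2·s = 1224, Σs^2 = 140, Σs·s = 140, Σs = 18, Σ1 = 4, Σs^2·g = -15820, Σs·g = -1710, Σg = -199.)
Solving the 3×3 system (Gaussian elimination) gives α = -4829/3184, β = 2331/1592, γ = -648/199.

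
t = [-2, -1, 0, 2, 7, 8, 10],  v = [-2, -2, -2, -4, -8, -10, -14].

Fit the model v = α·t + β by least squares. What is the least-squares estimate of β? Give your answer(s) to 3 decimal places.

β = -2.712

Sums needed: Σt·t = 222, Σt = 24, Σ1 = 7.
Moment sums: Σt·v = -278, Σv = -42.
MᵀM·[α, β]ᵀ = Mᵀv becomes [[222, 24]; [24, 7]]·[α, β]ᵀ = [-278, -42]ᵀ.
det = 222·7 − 24² = 978.
α = ((-278)·7 − 24·(-42))/978 = -469/489; β = (222·(-42) − 24·(-278))/978 = -442/163.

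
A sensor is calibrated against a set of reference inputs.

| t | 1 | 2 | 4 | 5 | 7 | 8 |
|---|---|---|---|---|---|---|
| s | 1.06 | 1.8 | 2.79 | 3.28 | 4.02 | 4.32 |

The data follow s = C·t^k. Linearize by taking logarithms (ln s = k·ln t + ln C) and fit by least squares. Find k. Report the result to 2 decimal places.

k = 0.67

With ln sᵢ as the transformed response and ln tᵢ as the regressor:
Σln t = 7.7142, Σ(ln t)² = 13.1032, Σln s = 5.7145, Σln t·ln s = 9.4916.
Equations: 13.1032·k + 7.7142·ln C = 9.4916;  7.7142·k + 6·ln C = 5.7145.
Solving (det = 19.1098): k = 0.67332, ln C = 0.08672.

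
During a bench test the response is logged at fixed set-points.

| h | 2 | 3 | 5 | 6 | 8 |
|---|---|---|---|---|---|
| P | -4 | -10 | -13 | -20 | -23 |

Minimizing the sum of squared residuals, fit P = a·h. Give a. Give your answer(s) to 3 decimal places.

a = -2.949

Normal-equation sums: Σh·h = 138.
Right-hand side: Σh·P = -407.
a = (-407)/138 = -2.94928.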